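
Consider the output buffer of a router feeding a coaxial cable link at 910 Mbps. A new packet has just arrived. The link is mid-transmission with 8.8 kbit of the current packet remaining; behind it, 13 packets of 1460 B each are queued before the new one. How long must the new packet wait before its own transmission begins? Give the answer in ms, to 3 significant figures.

Each queued packet: L/R = 11680/910000000 = 0.0128352 ms.
13 queued → 0.166857 ms.
Plus remaining 8800 bits of current packet: 0.00967033 ms.
Queuing delay = 0.177 ms.

0.177 ms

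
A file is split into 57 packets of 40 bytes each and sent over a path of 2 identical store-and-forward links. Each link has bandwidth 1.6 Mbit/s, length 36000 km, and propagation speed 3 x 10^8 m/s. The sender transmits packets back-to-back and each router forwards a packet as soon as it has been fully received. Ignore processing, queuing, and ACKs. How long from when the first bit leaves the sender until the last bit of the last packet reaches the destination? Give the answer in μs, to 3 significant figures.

252000 μs

Per-hop transmission t_tx = L/R = 320/1600000 = 200 μs.
Per-hop propagation t_prop = 36000000/300000000 = 120000 μs.
Pipeline fill: first packet needs 2·t_tx to clear all hops; remaining 56 packets each add one t_tx.
Total = (2+57-1)·t_tx + 2·t_prop = 58·200 + 2·120000 = 252000 μs.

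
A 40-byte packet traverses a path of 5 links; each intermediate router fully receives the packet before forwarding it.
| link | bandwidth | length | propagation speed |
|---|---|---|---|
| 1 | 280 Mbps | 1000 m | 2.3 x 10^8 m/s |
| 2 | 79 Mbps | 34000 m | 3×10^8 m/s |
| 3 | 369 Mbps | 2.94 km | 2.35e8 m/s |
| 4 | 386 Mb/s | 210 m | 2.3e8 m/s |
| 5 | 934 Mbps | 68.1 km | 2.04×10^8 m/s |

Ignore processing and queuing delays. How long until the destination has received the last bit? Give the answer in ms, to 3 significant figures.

0.472 ms

L = 40 × 8 = 320 bits.
Transmission delays (L/R per hop): 0.00114286, 0.00405063, 0.000867209, 0.000829016, 0.000342612 ms; sum = 0.00723233 ms.
Propagation delays (d/s per hop): 0.00434783, 0.113333, 0.0125106, 0.000913043, 0.333824 ms; sum = 0.464928 ms.
End-to-end = 0.472 ms.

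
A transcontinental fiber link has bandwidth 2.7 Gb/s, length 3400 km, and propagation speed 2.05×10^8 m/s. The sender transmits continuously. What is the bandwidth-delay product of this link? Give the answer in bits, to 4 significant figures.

Propagation delay = 3400000 / 2.05e+08 = 0.0165854 s.
BDP = R × t_prop = 2700000000 × 0.0165854 = 44780500 bits.

44780000 bits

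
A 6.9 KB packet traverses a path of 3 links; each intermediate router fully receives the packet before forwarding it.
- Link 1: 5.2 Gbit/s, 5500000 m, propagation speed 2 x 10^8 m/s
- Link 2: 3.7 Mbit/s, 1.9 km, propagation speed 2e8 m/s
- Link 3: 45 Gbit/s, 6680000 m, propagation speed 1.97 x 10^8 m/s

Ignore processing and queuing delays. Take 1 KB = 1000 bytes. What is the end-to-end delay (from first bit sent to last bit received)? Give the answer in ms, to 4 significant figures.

76.35 ms

L = 55200 bits.
Transmission delays (L/R per hop): 0.0106154, 14.9189, 0.00122667 ms; sum = 14.9308 ms.
Propagation delays (d/s per hop): 27.5, 0.0095, 33.9086 ms; sum = 61.4181 ms.
End-to-end = 76.35 ms.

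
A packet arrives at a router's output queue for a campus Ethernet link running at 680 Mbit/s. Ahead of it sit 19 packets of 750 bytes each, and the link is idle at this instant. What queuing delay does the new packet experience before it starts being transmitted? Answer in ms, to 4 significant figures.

Each queued packet: L/R = 6000/680000000 = 0.00882353 ms.
19 queued → 0.167647 ms.
Queuing delay = 0.1676 ms.

0.1676 ms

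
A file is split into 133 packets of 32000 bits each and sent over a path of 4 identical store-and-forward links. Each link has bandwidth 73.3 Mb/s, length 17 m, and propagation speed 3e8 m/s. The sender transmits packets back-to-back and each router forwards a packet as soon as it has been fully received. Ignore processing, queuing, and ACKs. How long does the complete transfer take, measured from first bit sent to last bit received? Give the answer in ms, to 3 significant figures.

Per-hop transmission t_tx = L/R = 32000/73300000 = 0.436562 ms.
Per-hop propagation t_prop = 17/300000000 = 5.66667e-05 ms.
Pipeline fill: first packet needs 4·t_tx to clear all hops; remaining 132 packets each add one t_tx.
Total = (4+133-1)·t_tx + 4·t_prop = 136·0.436562 + 4·5.66667e-05 = 59.4 ms.

59.4 ms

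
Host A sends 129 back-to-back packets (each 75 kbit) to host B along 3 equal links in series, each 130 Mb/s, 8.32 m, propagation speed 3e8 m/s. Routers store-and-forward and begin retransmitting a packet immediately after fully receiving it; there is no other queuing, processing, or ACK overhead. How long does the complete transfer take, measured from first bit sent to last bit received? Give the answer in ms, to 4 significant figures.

75.58 ms

Per-hop transmission t_tx = L/R = 75000/130000000 = 0.576923 ms.
Per-hop propagation t_prop = 8.32/300000000 = 2.77333e-05 ms.
Pipeline fill: first packet needs 3·t_tx to clear all hops; remaining 128 packets each add one t_tx.
Total = (3+129-1)·t_tx + 3·t_prop = 131·0.576923 + 3·2.77333e-05 = 75.58 ms.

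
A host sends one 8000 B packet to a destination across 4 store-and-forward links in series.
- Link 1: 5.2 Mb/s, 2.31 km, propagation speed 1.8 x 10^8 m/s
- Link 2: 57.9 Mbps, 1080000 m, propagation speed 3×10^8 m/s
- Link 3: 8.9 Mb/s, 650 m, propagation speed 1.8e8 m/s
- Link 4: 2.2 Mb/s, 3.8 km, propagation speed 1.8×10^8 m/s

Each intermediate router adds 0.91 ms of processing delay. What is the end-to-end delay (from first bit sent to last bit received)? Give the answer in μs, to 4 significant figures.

56060 μs

L = 8000 × 8 = 64000 bits.
Transmission delays (L/R per hop): 12307.7, 1105.35, 7191.01, 29090.9 μs; sum = 49695 μs.
Propagation delays (d/s per hop): 12.8333, 3600, 3.61111, 21.1111 μs; sum = 3637.56 μs.
Processing at 3 router(s): 3 × 0.91 ms = 2730 μs.
End-to-end = 56060 μs.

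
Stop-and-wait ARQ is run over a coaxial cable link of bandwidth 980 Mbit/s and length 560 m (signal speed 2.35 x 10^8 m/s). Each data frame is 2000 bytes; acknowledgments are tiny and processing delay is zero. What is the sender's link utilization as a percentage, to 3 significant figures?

t_tx = L/R = 16000/980000000 = 1.63265e-05 s.
t_prop = 560/235000000 = 2.38298e-06 s; RTT = 4.76596e-06 s.
Cycle = t_tx + RTT = 2.10925e-05 s.
Utilization = t_tx / cycle = 1.63265e-05/2.10925e-05 = 77.4 %.

77.4 %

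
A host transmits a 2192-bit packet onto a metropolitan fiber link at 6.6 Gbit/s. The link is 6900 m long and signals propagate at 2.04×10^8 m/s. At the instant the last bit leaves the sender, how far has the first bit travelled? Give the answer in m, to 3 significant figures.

67.8 m

t_tx = L/R = 2192/6600000000 = 3.32121e-07 s.
Distance = s × t_tx = 204000000 × 3.32121e-07 = 67.8 m.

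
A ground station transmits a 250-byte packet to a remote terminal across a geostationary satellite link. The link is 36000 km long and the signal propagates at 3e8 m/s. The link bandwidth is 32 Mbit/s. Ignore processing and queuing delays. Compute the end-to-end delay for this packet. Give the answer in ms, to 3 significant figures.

L = 250 × 8 = 2000 bits.
Transmission delay = L/R = 2000 / 32000000 = 0.0625 ms.
Propagation delay = d/s = 36000000 m / 300000000 m/s = 120 ms.
Total = 120 ms.

120 ms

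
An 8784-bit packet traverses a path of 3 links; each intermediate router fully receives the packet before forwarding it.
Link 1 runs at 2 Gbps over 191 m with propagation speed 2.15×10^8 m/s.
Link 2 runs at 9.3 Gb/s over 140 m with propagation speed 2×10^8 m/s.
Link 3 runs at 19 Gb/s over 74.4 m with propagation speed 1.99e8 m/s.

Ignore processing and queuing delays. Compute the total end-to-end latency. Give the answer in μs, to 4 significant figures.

7.761 μs

Transmission delays (L/R per hop): 4.392, 0.944516, 0.462316 μs; sum = 5.79883 μs.
Propagation delays (d/s per hop): 0.888372, 0.7, 0.373869 μs; sum = 1.96224 μs.
End-to-end = 7.761 μs.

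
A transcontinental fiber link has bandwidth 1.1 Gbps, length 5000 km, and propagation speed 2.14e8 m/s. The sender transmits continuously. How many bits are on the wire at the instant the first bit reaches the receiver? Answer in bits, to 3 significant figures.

Propagation delay = 5000000 / 214000000 = 0.0233645 s.
BDP = R × t_prop = 1100000000 × 0.0233645 = 25700900 bits.

25700000 bits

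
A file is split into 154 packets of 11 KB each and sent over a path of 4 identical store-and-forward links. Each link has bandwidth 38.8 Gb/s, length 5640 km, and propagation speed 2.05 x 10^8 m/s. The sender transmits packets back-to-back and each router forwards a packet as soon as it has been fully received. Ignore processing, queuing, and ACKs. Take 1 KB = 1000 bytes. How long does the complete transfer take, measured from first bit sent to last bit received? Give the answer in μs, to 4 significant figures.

110400 μs

Per-hop transmission t_tx = L/R = 88000/38800000000 = 2.26804 μs.
Per-hop propagation t_prop = 5640000/2.05e+08 = 27512.2 μs.
Pipeline fill: first packet needs 4·t_tx to clear all hops; remaining 153 packets each add one t_tx.
Total = (4+154-1)·t_tx + 4·t_prop = 157·2.26804 + 4·27512.2 = 110400 μs.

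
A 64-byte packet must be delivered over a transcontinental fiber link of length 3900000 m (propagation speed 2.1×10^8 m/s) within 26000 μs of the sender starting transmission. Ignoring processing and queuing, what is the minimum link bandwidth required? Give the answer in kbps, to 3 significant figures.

68.9 kbps

L = 512 bits.
Propagation delay = 3900000 / 210000000 = 18571.4 μs.
Transmission budget = 26000 − 18571.4 = 7428.57 μs.
R ≥ L / t_tx = 512 bits / 0.00742857 s = 68.9 kbps.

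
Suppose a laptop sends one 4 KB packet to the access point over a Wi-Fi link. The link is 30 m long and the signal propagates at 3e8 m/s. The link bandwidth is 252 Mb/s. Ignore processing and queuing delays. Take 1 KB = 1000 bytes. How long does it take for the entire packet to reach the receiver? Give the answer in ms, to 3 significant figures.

L = 32000 bits.
Transmission delay = L/R = 32000 / 252000000 = 0.126984 ms.
Propagation delay = d/s = 30 m / 300000000 m/s = 0.0001 ms.
Total = 0.127 ms.

0.127 ms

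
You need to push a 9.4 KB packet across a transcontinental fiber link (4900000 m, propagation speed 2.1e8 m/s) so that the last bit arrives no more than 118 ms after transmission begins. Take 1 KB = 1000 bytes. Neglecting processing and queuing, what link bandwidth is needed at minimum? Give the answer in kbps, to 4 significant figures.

794.4 kbps

L = 75200 bits.
Propagation delay = 4900000 / 210000000 = 23.3333 ms.
Transmission budget = 118 − 23.3333 = 94.6667 ms.
R ≥ L / t_tx = 75200 bits / 0.0946667 s = 794.4 kbps.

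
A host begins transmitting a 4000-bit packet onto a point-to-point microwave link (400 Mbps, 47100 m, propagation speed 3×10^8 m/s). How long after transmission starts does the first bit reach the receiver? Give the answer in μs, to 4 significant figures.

157.0 μs

First bit experiences only propagation delay: d/s = 47100/300000000 = 157.0 μs.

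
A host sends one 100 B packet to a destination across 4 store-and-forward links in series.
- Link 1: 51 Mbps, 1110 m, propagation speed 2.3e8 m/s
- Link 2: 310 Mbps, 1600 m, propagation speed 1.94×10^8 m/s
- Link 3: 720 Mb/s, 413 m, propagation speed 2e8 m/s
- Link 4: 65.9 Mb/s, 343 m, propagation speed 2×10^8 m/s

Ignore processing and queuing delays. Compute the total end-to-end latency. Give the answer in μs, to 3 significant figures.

48.4 μs

L = 100 × 8 = 800 bits.
Transmission delays (L/R per hop): 15.6863, 2.58065, 1.11111, 12.1396 μs; sum = 31.5176 μs.
Propagation delays (d/s per hop): 4.82609, 8.24742, 2.065, 1.715 μs; sum = 16.8535 μs.
End-to-end = 48.4 μs.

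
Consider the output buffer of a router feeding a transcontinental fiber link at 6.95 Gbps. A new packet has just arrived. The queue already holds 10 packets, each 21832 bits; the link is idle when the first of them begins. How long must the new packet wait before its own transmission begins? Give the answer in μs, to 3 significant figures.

Each queued packet: L/R = 21832/6950000000 = 3.14129 μs.
10 queued → 31.4129 μs.
Queuing delay = 31.4 μs.

31.4 μs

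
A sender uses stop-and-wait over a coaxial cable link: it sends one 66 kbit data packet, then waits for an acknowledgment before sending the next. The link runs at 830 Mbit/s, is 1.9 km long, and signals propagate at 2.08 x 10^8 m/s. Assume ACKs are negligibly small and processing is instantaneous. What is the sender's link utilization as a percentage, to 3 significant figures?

81.3 %

t_tx = L/R = 66000/830000000 = 7.95181e-05 s.
t_prop = 1900/208000000 = 9.13462e-06 s; RTT = 1.82692e-05 s.
Cycle = t_tx + RTT = 9.77873e-05 s.
Utilization = t_tx / cycle = 7.95181e-05/9.77873e-05 = 81.3 %.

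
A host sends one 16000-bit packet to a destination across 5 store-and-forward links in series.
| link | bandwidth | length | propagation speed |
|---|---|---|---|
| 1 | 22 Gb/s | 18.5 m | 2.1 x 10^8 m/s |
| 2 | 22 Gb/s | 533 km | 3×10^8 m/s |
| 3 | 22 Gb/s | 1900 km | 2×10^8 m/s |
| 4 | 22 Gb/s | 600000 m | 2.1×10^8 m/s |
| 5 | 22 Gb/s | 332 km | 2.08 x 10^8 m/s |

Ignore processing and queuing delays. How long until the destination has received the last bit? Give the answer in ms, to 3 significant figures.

15.7 ms

Transmission delay per hop = L/R = 16000/22000000000 = 0.000727273 ms; 5 hops → 0.00363636 ms.
Propagation delays (d/s per hop): 8.80952e-05, 1.77667, 9.5, 2.85714, 1.59615 ms; sum = 15.7301 ms.
End-to-end = 15.7 ms.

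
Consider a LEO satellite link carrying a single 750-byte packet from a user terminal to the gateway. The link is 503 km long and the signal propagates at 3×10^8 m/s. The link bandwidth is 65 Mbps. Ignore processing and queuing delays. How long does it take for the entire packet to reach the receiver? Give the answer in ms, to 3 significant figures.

1.77 ms

L = 750 × 8 = 6000 bits.
Transmission delay = L/R = 6000 / 65000000 = 0.0923077 ms.
Propagation delay = d/s = 503000 m / 300000000 m/s = 1.67667 ms.
Total = 1.77 ms.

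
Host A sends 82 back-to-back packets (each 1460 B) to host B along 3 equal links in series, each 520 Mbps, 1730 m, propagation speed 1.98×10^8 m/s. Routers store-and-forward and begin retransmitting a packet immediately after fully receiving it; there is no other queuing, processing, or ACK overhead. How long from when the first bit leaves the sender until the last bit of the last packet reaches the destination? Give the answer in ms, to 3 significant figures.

Per-hop transmission t_tx = L/R = 11680/520000000 = 0.0224615 ms.
Per-hop propagation t_prop = 1730/198000000 = 0.00873737 ms.
Pipeline fill: first packet needs 3·t_tx to clear all hops; remaining 81 packets each add one t_tx.
Total = (3+82-1)·t_tx + 3·t_prop = 84·0.0224615 + 3·0.00873737 = 1.91 ms.

1.91 ms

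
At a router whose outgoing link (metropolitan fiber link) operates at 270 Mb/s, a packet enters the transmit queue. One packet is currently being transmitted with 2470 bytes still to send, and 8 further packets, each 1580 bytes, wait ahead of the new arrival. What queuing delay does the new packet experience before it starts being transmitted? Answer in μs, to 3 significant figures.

448 μs

Each queued packet: L/R = 12640/270000000 = 46.8148 μs.
8 queued → 374.519 μs.
Plus remaining 19760 bits of current packet: 73.1852 μs.
Queuing delay = 448 μs.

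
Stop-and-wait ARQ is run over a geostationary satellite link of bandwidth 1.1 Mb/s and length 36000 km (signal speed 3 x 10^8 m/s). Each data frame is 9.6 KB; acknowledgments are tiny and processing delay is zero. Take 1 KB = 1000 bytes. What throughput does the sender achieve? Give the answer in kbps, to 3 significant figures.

t_tx = L/R = 76800/1100000 = 0.0698182 s.
t_prop = 36000000/300000000 = 0.12 s; RTT = 0.24 s.
Cycle = t_tx + RTT = 0.309818 s.
Throughput = L / cycle = 76800 / 0.309818 = 248 kbps.

248 kbps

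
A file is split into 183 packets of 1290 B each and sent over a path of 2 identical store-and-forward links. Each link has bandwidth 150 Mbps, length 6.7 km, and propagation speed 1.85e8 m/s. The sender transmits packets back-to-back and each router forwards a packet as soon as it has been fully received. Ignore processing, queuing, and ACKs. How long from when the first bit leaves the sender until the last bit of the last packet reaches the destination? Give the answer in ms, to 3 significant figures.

Per-hop transmission t_tx = L/R = 10320/150000000 = 0.0688 ms.
Per-hop propagation t_prop = 6700/185000000 = 0.0362162 ms.
Pipeline fill: first packet needs 2·t_tx to clear all hops; remaining 182 packets each add one t_tx.
Total = (2+183-1)·t_tx + 2·t_prop = 184·0.0688 + 2·0.0362162 = 12.7 ms.

12.7 ms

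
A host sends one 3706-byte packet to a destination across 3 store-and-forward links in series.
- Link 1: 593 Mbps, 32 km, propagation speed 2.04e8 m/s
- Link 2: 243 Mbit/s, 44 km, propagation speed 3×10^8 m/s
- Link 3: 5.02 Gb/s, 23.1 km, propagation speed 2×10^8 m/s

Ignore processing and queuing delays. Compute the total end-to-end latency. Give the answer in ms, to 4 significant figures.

L = 3706 × 8 = 29648 bits.
Transmission delays (L/R per hop): 0.0499966, 0.122008, 0.00590598 ms; sum = 0.177911 ms.
Propagation delays (d/s per hop): 0.156863, 0.146667, 0.1155 ms; sum = 0.419029 ms.
End-to-end = 0.5969 ms.

0.5969 ms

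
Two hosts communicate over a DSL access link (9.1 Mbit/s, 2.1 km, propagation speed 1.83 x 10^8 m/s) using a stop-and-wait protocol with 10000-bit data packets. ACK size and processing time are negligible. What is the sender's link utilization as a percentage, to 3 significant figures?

t_tx = L/R = 10000/9100000 = 0.0010989 s.
t_prop = 2100/183000000 = 1.14754e-05 s; RTT = 2.29508e-05 s.
Cycle = t_tx + RTT = 0.00112185 s.
Utilization = t_tx / cycle = 0.0010989/0.00112185 = 98.0 %.

98.0 %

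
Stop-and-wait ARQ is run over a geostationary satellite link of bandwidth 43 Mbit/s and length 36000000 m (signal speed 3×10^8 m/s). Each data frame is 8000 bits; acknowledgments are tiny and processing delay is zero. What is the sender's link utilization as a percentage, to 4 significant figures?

t_tx = L/R = 8000/43000000 = 0.000186047 s.
t_prop = 36000000/300000000 = 0.12 s; RTT = 0.24 s.
Cycle = t_tx + RTT = 0.240186 s.
Utilization = t_tx / cycle = 0.000186047/0.240186 = 0.07746 %.

0.07746 %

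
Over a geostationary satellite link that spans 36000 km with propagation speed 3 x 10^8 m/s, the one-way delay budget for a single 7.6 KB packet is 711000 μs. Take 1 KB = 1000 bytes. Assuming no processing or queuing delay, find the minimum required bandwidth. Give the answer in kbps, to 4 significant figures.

L = 60800 bits.
Propagation delay = 36000000 / 300000000 = 120000 μs.
Transmission budget = 711000 − 120000 = 591000 μs.
R ≥ L / t_tx = 60800 bits / 0.591 s = 102.9 kbps.

102.9 kbps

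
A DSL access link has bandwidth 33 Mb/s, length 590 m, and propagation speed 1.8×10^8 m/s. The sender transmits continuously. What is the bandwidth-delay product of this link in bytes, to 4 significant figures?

Propagation delay = 590 / 180000000 = 3.27778e-06 s.
BDP = R × t_prop = 33000000 × 3.27778e-06 = 108.167 bits.
In bytes: 108.167/8 = 13.52 bytes.

13.52 bytes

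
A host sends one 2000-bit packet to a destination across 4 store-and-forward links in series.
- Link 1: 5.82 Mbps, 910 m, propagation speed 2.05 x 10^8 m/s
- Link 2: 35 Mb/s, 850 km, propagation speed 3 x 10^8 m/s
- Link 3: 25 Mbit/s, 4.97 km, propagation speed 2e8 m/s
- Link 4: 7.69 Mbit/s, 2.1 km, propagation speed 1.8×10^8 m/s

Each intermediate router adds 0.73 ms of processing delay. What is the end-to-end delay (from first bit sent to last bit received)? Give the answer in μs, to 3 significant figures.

5810 μs

Transmission delays (L/R per hop): 343.643, 57.1429, 80, 260.078 μs; sum = 740.863 μs.
Propagation delays (d/s per hop): 4.43902, 2833.33, 24.85, 11.6667 μs; sum = 2874.29 μs.
Processing at 3 router(s): 3 × 0.73 ms = 2190 μs.
End-to-end = 5810 μs.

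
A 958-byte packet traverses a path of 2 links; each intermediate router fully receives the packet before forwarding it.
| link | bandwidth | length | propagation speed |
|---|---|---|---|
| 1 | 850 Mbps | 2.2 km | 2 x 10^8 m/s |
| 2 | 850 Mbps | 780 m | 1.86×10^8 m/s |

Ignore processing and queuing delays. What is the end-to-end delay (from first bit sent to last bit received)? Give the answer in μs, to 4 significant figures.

L = 958 × 8 = 7664 bits.
Transmission delay per hop = L/R = 7664/850000000 = 9.01647 μs; 2 hops → 18.0329 μs.
Propagation delays (d/s per hop): 11, 4.19355 μs; sum = 15.1935 μs.
End-to-end = 33.23 μs.

33.23 μs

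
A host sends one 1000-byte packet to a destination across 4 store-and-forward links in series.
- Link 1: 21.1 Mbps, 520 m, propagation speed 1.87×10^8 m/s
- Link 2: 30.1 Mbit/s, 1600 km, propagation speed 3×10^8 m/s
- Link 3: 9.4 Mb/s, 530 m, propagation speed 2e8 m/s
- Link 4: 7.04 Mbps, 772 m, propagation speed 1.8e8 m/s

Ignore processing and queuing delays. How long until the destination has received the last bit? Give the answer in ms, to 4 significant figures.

7.975 ms

L = 1000 × 8 = 8000 bits.
Transmission delays (L/R per hop): 0.379147, 0.265781, 0.851064, 1.13636 ms; sum = 2.63236 ms.
Propagation delays (d/s per hop): 0.00278075, 5.33333, 0.00265, 0.00428889 ms; sum = 5.34305 ms.
End-to-end = 7.975 ms.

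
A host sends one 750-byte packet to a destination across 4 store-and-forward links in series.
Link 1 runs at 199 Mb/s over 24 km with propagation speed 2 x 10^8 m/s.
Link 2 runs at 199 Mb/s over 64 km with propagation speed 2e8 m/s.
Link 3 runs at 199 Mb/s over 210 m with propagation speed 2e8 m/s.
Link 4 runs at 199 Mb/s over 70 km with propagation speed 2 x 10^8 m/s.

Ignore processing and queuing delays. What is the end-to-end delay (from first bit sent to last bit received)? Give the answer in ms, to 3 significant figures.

L = 750 × 8 = 6000 bits.
Transmission delay per hop = L/R = 6000/199000000 = 0.0301508 ms; 4 hops → 0.120603 ms.
Propagation delays (d/s per hop): 0.12, 0.32, 0.00105, 0.35 ms; sum = 0.79105 ms.
End-to-end = 0.912 ms.

0.912 ms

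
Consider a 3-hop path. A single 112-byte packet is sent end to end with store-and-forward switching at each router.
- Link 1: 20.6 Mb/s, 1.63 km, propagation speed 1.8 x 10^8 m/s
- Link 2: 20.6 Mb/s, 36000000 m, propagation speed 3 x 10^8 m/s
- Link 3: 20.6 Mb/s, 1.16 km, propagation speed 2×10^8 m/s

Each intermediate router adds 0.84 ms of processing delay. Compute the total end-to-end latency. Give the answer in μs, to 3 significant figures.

L = 112 × 8 = 896 bits.
Transmission delay per hop = L/R = 896/20600000 = 43.4951 μs; 3 hops → 130.485 μs.
Propagation delays (d/s per hop): 9.05556, 120000, 5.8 μs; sum = 120015 μs.
Processing at 2 router(s): 2 × 0.84 ms = 1680 μs.
End-to-end = 122000 μs.

122000 μs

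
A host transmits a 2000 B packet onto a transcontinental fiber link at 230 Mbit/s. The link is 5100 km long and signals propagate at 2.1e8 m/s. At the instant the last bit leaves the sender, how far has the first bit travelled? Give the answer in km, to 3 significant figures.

14.6 km

t_tx = L/R = 16000/230000000 = 6.95652e-05 s.
Distance = s × t_tx = 210000000 × 6.95652e-05 = 14.6 km.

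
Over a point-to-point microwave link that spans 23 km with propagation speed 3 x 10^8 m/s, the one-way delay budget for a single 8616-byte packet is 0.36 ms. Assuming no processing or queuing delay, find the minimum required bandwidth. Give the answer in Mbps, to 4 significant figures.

L = 68928 bits.
Propagation delay = 23000 / 300000000 = 0.0766667 ms.
Transmission budget = 0.36 − 0.0766667 = 0.283333 ms.
R ≥ L / t_tx = 68928 bits / 0.000283333 s = 243.3 Mbps.

243.3 Mbps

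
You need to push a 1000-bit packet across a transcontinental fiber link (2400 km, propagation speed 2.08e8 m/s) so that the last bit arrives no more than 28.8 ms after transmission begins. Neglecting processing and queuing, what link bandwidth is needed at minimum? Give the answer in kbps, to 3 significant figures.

Propagation delay = 2400000 / 208000000 = 11.5385 ms.
Transmission budget = 28.8 − 11.5385 = 17.2615 ms.
R ≥ L / t_tx = 1000 bits / 0.0172615 s = 57.9 kbps.

57.9 kbps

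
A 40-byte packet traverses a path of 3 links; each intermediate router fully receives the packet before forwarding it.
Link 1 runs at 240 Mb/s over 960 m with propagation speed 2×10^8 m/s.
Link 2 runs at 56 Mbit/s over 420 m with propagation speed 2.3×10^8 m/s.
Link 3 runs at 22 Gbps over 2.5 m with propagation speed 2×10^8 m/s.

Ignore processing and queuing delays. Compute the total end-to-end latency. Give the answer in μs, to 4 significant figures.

L = 40 × 8 = 320 bits.
Transmission delays (L/R per hop): 1.33333, 5.71429, 0.0145455 μs; sum = 7.06216 μs.
Propagation delays (d/s per hop): 4.8, 1.82609, 0.0125 μs; sum = 6.63859 μs.
End-to-end = 13.70 μs.

13.70 μs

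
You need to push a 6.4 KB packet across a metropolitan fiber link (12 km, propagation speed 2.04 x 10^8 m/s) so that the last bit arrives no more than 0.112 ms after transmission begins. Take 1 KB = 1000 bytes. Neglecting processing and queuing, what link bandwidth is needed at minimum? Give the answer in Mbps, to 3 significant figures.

L = 51200 bits.
Propagation delay = 12000 / 204000000 = 0.0588235 ms.
Transmission budget = 0.112 − 0.0588235 = 0.0531765 ms.
R ≥ L / t_tx = 51200 bits / 5.31765e-05 s = 963 Mbps.

963 Mbps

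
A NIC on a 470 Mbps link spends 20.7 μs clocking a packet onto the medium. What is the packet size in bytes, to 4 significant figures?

L = R × t_tx = 470000000 b/s × 2.07e-05 s = 9729 bits.
In bytes: 9729 / 8 = 1216 bytes.

1216 bytes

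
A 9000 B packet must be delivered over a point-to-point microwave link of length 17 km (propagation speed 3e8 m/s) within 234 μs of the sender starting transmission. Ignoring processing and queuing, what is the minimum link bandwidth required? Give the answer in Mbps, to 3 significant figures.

406 Mbps

L = 72000 bits.
Propagation delay = 17000 / 300000000 = 56.6667 μs.
Transmission budget = 234 − 56.6667 = 177.333 μs.
R ≥ L / t_tx = 72000 bits / 0.000177333 s = 406 Mbps.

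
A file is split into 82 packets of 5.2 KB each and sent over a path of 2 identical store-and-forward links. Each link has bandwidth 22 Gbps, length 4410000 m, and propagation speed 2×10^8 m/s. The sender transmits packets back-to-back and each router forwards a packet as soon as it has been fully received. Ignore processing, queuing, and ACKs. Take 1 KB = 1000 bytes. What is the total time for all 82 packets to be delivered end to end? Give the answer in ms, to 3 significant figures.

Per-hop transmission t_tx = L/R = 41600/22000000000 = 0.00189091 ms.
Per-hop propagation t_prop = 4410000/200000000 = 22.05 ms.
Pipeline fill: first packet needs 2·t_tx to clear all hops; remaining 81 packets each add one t_tx.
Total = (2+82-1)·t_tx + 2·t_prop = 83·0.00189091 + 2·22.05 = 44.3 ms.

44.3 ms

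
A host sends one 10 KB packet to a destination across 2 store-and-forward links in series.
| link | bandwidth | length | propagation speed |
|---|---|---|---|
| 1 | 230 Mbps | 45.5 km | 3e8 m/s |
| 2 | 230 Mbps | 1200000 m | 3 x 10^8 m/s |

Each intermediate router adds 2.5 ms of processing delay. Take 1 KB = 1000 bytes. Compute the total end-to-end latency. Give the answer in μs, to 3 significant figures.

L = 80000 bits.
Transmission delay per hop = L/R = 80000/230000000 = 347.826 μs; 2 hops → 695.652 μs.
Propagation delays (d/s per hop): 151.667, 4000 μs; sum = 4151.67 μs.
Processing at 1 router(s): 1 × 2.5 ms = 2500 μs.
End-to-end = 7350 μs.

7350 μs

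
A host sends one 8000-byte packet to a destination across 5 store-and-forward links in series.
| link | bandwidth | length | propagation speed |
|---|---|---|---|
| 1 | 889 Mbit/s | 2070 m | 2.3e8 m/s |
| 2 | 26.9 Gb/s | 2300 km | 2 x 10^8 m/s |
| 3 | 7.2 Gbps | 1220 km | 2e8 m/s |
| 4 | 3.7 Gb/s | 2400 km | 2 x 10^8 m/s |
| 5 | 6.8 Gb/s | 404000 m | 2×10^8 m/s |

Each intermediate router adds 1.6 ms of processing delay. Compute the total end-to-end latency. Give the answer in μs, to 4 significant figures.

38140 μs

L = 8000 × 8 = 64000 bits.
Transmission delays (L/R per hop): 71.991, 2.37918, 8.88889, 17.2973, 9.41176 μs; sum = 109.968 μs.
Propagation delays (d/s per hop): 9, 11500, 6100, 12000, 2020 μs; sum = 31629 μs.
Processing at 4 router(s): 4 × 1.6 ms = 6400 μs.
End-to-end = 38140 μs.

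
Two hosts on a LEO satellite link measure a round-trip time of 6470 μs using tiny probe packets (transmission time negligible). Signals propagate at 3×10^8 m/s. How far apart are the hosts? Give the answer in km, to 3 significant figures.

971 km

One-way propagation = RTT/2 = 3235 μs.
d = s × t = 300000000 × 0.003235 = 971 km.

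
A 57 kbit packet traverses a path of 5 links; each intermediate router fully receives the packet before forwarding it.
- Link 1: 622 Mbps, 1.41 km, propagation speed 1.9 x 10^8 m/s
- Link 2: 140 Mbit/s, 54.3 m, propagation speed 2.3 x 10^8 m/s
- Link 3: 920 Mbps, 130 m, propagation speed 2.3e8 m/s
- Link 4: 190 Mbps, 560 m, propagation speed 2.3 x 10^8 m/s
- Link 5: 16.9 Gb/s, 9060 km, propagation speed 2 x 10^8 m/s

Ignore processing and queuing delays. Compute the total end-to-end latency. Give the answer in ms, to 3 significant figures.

L = 57000 bits.
Transmission delays (L/R per hop): 0.0916399, 0.407143, 0.0619565, 0.3, 0.00337278 ms; sum = 0.864112 ms.
Propagation delays (d/s per hop): 0.00742105, 0.000236087, 0.000565217, 0.00243478, 45.3 ms; sum = 45.3107 ms.
End-to-end = 46.2 ms.

46.2 ms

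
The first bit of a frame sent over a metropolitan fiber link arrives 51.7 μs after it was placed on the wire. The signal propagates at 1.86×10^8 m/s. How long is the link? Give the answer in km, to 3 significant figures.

d = s × t_prop = 186000000 × 5.17e-05 = 9.62 km.

9.62 km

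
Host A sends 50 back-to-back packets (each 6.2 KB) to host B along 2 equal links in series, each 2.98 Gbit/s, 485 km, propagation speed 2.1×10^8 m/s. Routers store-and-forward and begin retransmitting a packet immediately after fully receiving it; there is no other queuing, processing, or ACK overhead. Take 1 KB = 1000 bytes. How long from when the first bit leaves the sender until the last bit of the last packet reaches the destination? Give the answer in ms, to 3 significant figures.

5.47 ms

Per-hop transmission t_tx = L/R = 49600/2980000000 = 0.0166443 ms.
Per-hop propagation t_prop = 485000/210000000 = 2.30952 ms.
Pipeline fill: first packet needs 2·t_tx to clear all hops; remaining 49 packets each add one t_tx.
Total = (2+50-1)·t_tx + 2·t_prop = 51·0.0166443 + 2·2.30952 = 5.47 ms.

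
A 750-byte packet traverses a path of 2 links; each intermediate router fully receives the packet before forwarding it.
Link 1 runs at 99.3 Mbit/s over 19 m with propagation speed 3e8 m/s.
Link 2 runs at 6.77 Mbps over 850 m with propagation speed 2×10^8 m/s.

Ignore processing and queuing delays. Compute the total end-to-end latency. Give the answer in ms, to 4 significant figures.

0.9510 ms

L = 750 × 8 = 6000 bits.
Transmission delays (L/R per hop): 0.060423, 0.886263 ms; sum = 0.946686 ms.
Propagation delays (d/s per hop): 6.33333e-05, 0.00425 ms; sum = 0.00431333 ms.
End-to-end = 0.9510 ms.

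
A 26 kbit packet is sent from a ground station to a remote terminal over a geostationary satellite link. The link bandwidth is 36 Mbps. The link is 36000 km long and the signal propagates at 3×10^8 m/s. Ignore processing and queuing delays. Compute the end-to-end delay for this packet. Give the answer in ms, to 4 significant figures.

L = 26000 bits.
Transmission delay = L/R = 26000 / 36000000 = 0.722222 ms.
Propagation delay = d/s = 36000000 m / 300000000 m/s = 120 ms.
Total = 120.7 ms.

120.7 ms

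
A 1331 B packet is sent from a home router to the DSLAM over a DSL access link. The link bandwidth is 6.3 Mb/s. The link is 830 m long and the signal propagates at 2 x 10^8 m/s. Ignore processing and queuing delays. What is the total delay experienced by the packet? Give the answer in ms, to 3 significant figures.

L = 1331 × 8 = 10648 bits.
Transmission delay = L/R = 10648 / 6300000 = 1.69016 ms.
Propagation delay = d/s = 830 m / 200000000 m/s = 0.00415 ms.
Total = 1.69 ms.

1.69 ms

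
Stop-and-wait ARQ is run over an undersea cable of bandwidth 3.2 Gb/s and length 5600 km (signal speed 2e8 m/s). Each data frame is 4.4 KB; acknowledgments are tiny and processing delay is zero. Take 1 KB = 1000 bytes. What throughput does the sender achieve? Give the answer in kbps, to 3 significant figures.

628 kbps

t_tx = L/R = 35200/3200000000 = 1.1e-05 s.
t_prop = 5600000/200000000 = 0.028 s; RTT = 0.056 s.
Cycle = t_tx + RTT = 0.056011 s.
Throughput = L / cycle = 35200 / 0.056011 = 628 kbps.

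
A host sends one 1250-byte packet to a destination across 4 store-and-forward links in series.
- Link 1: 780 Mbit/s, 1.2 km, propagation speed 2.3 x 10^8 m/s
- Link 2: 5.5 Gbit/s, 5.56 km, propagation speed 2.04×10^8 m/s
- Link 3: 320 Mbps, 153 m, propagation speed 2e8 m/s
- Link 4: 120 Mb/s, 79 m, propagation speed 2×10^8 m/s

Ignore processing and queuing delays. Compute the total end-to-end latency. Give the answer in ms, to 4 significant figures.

0.1629 ms

L = 1250 × 8 = 10000 bits.
Transmission delays (L/R per hop): 0.0128205, 0.00181818, 0.03125, 0.0833333 ms; sum = 0.129222 ms.
Propagation delays (d/s per hop): 0.00521739, 0.0272549, 0.000765, 0.000395 ms; sum = 0.0336323 ms.
End-to-end = 0.1629 ms.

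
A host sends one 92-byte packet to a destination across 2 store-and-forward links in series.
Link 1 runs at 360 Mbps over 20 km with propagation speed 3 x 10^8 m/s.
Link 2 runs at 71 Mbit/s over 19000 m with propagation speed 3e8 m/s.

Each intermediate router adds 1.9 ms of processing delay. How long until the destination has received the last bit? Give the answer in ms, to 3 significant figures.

L = 92 × 8 = 736 bits.
Transmission delays (L/R per hop): 0.00204444, 0.0103662 ms; sum = 0.0124106 ms.
Propagation delays (d/s per hop): 0.0666667, 0.0633333 ms; sum = 0.13 ms.
Processing at 1 router(s): 1 × 1.9 ms = 1.9 ms.
End-to-end = 2.04 ms.

2.04 ms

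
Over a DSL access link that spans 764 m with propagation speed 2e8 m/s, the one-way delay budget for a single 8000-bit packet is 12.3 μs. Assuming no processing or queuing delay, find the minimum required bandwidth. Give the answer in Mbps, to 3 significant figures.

Propagation delay = 764 / 200000000 = 3.82 μs.
Transmission budget = 12.3 − 3.82 = 8.48 μs.
R ≥ L / t_tx = 8000 bits / 8.48e-06 s = 943 Mbps.

943 Mbps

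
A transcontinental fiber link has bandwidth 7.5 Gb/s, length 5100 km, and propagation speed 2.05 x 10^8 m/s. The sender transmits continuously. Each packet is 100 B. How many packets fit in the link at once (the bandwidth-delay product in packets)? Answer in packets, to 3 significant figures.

233000 packets

Propagation delay = 5100000 / 2.05e+08 = 0.024878 s.
BDP = R × t_prop = 7500000000 × 0.024878 = 186585000 bits.
In packets of 800 bits: 233000 packets.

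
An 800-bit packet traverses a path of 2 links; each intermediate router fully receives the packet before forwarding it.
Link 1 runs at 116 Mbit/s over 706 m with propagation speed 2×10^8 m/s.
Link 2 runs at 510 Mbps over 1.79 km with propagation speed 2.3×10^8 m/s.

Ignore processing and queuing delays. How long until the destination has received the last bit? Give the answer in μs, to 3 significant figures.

Transmission delays (L/R per hop): 6.89655, 1.56863 μs; sum = 8.46518 μs.
Propagation delays (d/s per hop): 3.53, 7.78261 μs; sum = 11.3126 μs.
End-to-end = 19.8 μs.

19.8 μs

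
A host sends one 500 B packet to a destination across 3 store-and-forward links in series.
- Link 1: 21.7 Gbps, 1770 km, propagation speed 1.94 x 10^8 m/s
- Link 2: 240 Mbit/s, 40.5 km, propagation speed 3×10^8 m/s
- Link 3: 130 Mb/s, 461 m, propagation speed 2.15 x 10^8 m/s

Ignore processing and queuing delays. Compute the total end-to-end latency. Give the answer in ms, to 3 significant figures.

9.31 ms

L = 500 × 8 = 4000 bits.
Transmission delays (L/R per hop): 0.000184332, 0.0166667, 0.0307692 ms; sum = 0.0476202 ms.
Propagation delays (d/s per hop): 9.12371, 0.135, 0.00214419 ms; sum = 9.26086 ms.
End-to-end = 9.31 ms.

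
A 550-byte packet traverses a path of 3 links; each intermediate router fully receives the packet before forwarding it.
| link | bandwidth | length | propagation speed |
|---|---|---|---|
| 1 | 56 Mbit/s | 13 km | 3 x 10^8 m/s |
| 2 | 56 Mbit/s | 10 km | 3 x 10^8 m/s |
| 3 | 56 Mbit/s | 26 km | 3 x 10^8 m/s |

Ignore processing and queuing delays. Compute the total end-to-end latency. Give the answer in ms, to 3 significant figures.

L = 550 × 8 = 4400 bits.
Transmission delay per hop = L/R = 4400/56000000 = 0.0785714 ms; 3 hops → 0.235714 ms.
Propagation delays (d/s per hop): 0.0433333, 0.0333333, 0.0866667 ms; sum = 0.163333 ms.
End-to-end = 0.399 ms.

0.399 ms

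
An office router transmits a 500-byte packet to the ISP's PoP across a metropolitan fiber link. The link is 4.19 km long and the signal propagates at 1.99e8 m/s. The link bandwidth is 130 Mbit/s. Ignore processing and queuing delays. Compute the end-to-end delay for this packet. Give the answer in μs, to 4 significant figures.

L = 500 × 8 = 4000 bits.
Transmission delay = L/R = 4000 / 130000000 = 30.7692 μs.
Propagation delay = d/s = 4190 m / 199000000 m/s = 21.0553 μs.
Total = 51.82 μs.

51.82 μs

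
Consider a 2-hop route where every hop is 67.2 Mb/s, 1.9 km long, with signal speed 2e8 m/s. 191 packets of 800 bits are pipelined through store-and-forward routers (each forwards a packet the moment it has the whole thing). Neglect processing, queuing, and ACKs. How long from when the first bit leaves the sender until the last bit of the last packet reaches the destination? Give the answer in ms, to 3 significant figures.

Per-hop transmission t_tx = L/R = 800/67200000 = 0.0119048 ms.
Per-hop propagation t_prop = 1900/200000000 = 0.0095 ms.
Pipeline fill: first packet needs 2·t_tx to clear all hops; remaining 190 packets each add one t_tx.
Total = (2+191-1)·t_tx + 2·t_prop = 192·0.0119048 + 2·0.0095 = 2.30 ms.

2.30 ms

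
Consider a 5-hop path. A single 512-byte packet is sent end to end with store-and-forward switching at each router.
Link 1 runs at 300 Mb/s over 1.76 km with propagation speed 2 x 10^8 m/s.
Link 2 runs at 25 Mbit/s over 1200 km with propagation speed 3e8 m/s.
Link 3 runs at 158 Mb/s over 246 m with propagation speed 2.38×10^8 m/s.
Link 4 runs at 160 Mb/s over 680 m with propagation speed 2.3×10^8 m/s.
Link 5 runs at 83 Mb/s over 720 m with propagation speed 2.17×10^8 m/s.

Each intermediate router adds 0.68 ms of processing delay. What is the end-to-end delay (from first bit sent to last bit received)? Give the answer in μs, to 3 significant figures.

7010 μs

L = 512 × 8 = 4096 bits.
Transmission delays (L/R per hop): 13.6533, 163.84, 25.9241, 25.6, 49.3494 μs; sum = 278.367 μs.
Propagation delays (d/s per hop): 8.8, 4000, 1.03361, 2.95652, 3.31797 μs; sum = 4016.11 μs.
Processing at 4 router(s): 4 × 0.68 ms = 2720 μs.
End-to-end = 7010 μs.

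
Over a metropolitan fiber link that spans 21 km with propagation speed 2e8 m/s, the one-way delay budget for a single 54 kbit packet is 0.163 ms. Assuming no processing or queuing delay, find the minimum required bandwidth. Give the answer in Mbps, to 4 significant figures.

Propagation delay = 21000 / 200000000 = 0.105 ms.
Transmission budget = 0.163 − 0.105 = 0.058 ms.
R ≥ L / t_tx = 54000 bits / 5.8e-05 s = 931.0 Mbps.

931.0 Mbps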